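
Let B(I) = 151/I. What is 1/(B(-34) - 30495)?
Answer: -34/1036981 ≈ -3.2788e-5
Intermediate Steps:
1/(B(-34) - 30495) = 1/(151/(-34) - 30495) = 1/(151*(-1/34) - 30495) = 1/(-151/34 - 30495) = 1/(-1036981/34) = -34/1036981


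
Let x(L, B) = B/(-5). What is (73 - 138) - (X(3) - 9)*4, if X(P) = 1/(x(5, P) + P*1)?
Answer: -92/3 ≈ -30.667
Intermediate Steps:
x(L, B) = -B/5 (x(L, B) = B*(-1/5) = -B/5)
X(P) = 5/(4*P) (X(P) = 1/(-P/5 + P*1) = 1/(-P/5 + P) = 1/(4*P/5) = 5/(4*P))
(73 - 138) - (X(3) - 9)*4 = (73 - 138) - ((5/4)/3 - 9)*4 = -65 - ((5/4)*(1/3) - 9)*4 = -65 - (5/12 - 9)*4 = -65 - (-103)*4/12 = -65 - 1*(-103/3) = -65 + 103/3 = -92/3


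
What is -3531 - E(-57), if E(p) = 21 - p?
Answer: -3609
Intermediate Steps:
-3531 - E(-57) = -3531 - (21 - 1*(-57)) = -3531 - (21 + 57) = -3531 - 1*78 = -3531 - 78 = -3609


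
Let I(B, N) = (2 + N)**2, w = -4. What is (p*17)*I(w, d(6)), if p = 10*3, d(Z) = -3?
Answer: 510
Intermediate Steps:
p = 30
(p*17)*I(w, d(6)) = (30*17)*(2 - 3)**2 = 510*(-1)**2 = 510*1 = 510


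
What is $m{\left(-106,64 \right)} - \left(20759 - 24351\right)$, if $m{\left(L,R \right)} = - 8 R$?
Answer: $3080$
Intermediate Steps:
$m{\left(-106,64 \right)} - \left(20759 - 24351\right) = \left(-8\right) 64 - \left(20759 - 24351\right) = -512 - \left(20759 - 24351\right) = -512 - -3592 = -512 + 3592 = 3080$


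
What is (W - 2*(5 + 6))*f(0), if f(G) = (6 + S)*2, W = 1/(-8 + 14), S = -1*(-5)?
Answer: -1441/3 ≈ -480.33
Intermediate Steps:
S = 5
W = ⅙ (W = 1/6 = ⅙ ≈ 0.16667)
f(G) = 22 (f(G) = (6 + 5)*2 = 11*2 = 22)
(W - 2*(5 + 6))*f(0) = (⅙ - 2*(5 + 6))*22 = (⅙ - 2*11)*22 = (⅙ - 22)*22 = -131/6*22 = -1441/3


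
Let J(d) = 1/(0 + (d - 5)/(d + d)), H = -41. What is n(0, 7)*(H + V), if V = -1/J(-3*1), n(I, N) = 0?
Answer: 0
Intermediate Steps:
J(d) = 2*d/(-5 + d) (J(d) = 1/(0 + (-5 + d)/((2*d))) = 1/(0 + (-5 + d)*(1/(2*d))) = 1/(0 + (-5 + d)/(2*d)) = 1/((-5 + d)/(2*d)) = 2*d/(-5 + d))
V = -4/3 (V = -1/(2*(-3*1)/(-5 - 3*1)) = -1/(2*(-3)/(-5 - 3)) = -1/(2*(-3)/(-8)) = -1/(2*(-3)*(-1/8)) = -1/3/4 = -1*4/3 = -4/3 ≈ -1.3333)
n(0, 7)*(H + V) = 0*(-41 - 4/3) = 0*(-127/3) = 0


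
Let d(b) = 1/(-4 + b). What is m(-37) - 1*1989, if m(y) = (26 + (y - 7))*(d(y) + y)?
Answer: -54225/41 ≈ -1322.6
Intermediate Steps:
m(y) = (19 + y)*(y + 1/(-4 + y)) (m(y) = (26 + (y - 7))*(1/(-4 + y) + y) = (26 + (-7 + y))*(y + 1/(-4 + y)) = (19 + y)*(y + 1/(-4 + y)))
m(-37) - 1*1989 = (19 - 37 - 37*(-4 - 37)*(19 - 37))/(-4 - 37) - 1*1989 = (19 - 37 - 37*(-41)*(-18))/(-41) - 1989 = -(19 - 37 - 27306)/41 - 1989 = -1/41*(-27324) - 1989 = 27324/41 - 1989 = -54225/41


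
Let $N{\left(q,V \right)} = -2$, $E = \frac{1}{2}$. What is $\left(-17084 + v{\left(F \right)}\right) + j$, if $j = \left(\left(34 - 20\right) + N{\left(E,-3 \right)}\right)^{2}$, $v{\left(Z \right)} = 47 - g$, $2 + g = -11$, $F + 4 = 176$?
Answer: $-16880$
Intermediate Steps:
$F = 172$ ($F = -4 + 176 = 172$)
$g = -13$ ($g = -2 - 11 = -13$)
$E = \frac{1}{2} \approx 0.5$
$v{\left(Z \right)} = 60$ ($v{\left(Z \right)} = 47 - -13 = 47 + 13 = 60$)
$j = 144$ ($j = \left(\left(34 - 20\right) - 2\right)^{2} = \left(14 - 2\right)^{2} = 12^{2} = 144$)
$\left(-17084 + v{\left(F \right)}\right) + j = \left(-17084 + 60\right) + 144 = -17024 + 144 = -16880$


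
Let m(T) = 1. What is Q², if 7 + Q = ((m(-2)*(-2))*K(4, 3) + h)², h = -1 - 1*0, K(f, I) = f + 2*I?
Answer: 188356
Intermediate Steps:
h = -1 (h = -1 + 0 = -1)
Q = 434 (Q = -7 + ((1*(-2))*(4 + 2*3) - 1)² = -7 + (-2*(4 + 6) - 1)² = -7 + (-2*10 - 1)² = -7 + (-20 - 1)² = -7 + (-21)² = -7 + 441 = 434)
Q² = 434² = 188356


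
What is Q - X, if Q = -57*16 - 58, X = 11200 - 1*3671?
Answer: -8499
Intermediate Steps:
X = 7529 (X = 11200 - 3671 = 7529)
Q = -970 (Q = -912 - 58 = -970)
Q - X = -970 - 1*7529 = -970 - 7529 = -8499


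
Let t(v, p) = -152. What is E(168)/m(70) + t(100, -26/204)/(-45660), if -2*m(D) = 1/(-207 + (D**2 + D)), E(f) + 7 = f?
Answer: -17507025652/11415 ≈ -1.5337e+6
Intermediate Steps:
E(f) = -7 + f
m(D) = -1/(2*(-207 + D + D**2)) (m(D) = -1/(2*(-207 + (D**2 + D))) = -1/(2*(-207 + (D + D**2))) = -1/(2*(-207 + D + D**2)))
E(168)/m(70) + t(100, -26/204)/(-45660) = (-7 + 168)/((-1/(-414 + 2*70 + 2*70**2))) - 152/(-45660) = 161/((-1/(-414 + 140 + 2*4900))) - 152*(-1/45660) = 161/((-1/(-414 + 140 + 9800))) + 38/11415 = 161/((-1/9526)) + 38/11415 = 161/((-1*1/9526)) + 38/11415 = 161/(-1/9526) + 38/11415 = 161*(-9526) + 38/11415 = -1533686 + 38/11415 = -17507025652/11415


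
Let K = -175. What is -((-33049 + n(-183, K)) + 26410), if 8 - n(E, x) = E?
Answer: 6448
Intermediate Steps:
n(E, x) = 8 - E
-((-33049 + n(-183, K)) + 26410) = -((-33049 + (8 - 1*(-183))) + 26410) = -((-33049 + (8 + 183)) + 26410) = -((-33049 + 191) + 26410) = -(-32858 + 26410) = -1*(-6448) = 6448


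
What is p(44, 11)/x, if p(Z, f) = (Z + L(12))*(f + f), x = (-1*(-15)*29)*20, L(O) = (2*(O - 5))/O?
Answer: 2981/26100 ≈ 0.11421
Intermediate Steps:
L(O) = (-10 + 2*O)/O (L(O) = (2*(-5 + O))/O = (-10 + 2*O)/O)
x = 8700 (x = (15*29)*20 = 435*20 = 8700)
p(Z, f) = 2*f*(7/6 + Z) (p(Z, f) = (Z + (2 - 10/12))*(f + f) = (Z + (2 - 10*1/12))*(2*f) = (Z + (2 - ⅚))*(2*f) = (Z + 7/6)*(2*f) = (7/6 + Z)*(2*f) = 2*f*(7/6 + Z))
p(44, 11)/x = ((⅓)*11*(7 + 6*44))/8700 = ((⅓)*11*(7 + 264))*(1/8700) = ((⅓)*11*271)*(1/8700) = (2981/3)*(1/8700) = 2981/26100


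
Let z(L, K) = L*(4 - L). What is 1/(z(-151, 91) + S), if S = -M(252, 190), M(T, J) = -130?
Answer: -1/23275 ≈ -4.2965e-5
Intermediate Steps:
S = 130 (S = -1*(-130) = 130)
1/(z(-151, 91) + S) = 1/(-151*(4 - 1*(-151)) + 130) = 1/(-151*(4 + 151) + 130) = 1/(-151*155 + 130) = 1/(-23405 + 130) = 1/(-23275) = -1/23275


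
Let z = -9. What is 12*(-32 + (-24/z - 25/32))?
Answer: -2891/8 ≈ -361.38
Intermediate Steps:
12*(-32 + (-24/z - 25/32)) = 12*(-32 + (-24/(-9) - 25/32)) = 12*(-32 + (-24*(-1/9) - 25*1/32)) = 12*(-32 + (8/3 - 25/32)) = 12*(-32 + 181/96) = 12*(-2891/96) = -2891/8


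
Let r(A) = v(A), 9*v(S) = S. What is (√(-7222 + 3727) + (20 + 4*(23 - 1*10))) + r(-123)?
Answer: 175/3 + I*√3495 ≈ 58.333 + 59.119*I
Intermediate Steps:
v(S) = S/9
r(A) = A/9
(√(-7222 + 3727) + (20 + 4*(23 - 1*10))) + r(-123) = (√(-7222 + 3727) + (20 + 4*(23 - 1*10))) + (⅑)*(-123) = (√(-3495) + (20 + 4*(23 - 10))) - 41/3 = (I*√3495 + (20 + 4*13)) - 41/3 = (I*√3495 + (20 + 52)) - 41/3 = (I*√3495 + 72) - 41/3 = (72 + I*√3495) - 41/3 = 175/3 + I*√3495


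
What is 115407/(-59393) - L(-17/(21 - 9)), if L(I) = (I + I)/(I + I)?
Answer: -174800/59393 ≈ -2.9431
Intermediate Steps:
L(I) = 1 (L(I) = (2*I)/((2*I)) = (2*I)*(1/(2*I)) = 1)
115407/(-59393) - L(-17/(21 - 9)) = 115407/(-59393) - 1*1 = 115407*(-1/59393) - 1 = -115407/59393 - 1 = -174800/59393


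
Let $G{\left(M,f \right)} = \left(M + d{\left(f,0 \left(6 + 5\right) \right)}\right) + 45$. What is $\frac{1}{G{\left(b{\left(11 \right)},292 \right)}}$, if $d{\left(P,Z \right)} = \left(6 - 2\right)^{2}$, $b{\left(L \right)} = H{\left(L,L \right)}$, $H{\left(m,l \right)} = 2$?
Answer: $\frac{1}{63} \approx 0.015873$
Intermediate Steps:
$b{\left(L \right)} = 2$
$d{\left(P,Z \right)} = 16$ ($d{\left(P,Z \right)} = 4^{2} = 16$)
$G{\left(M,f \right)} = 61 + M$ ($G{\left(M,f \right)} = \left(M + 16\right) + 45 = \left(16 + M\right) + 45 = 61 + M$)
$\frac{1}{G{\left(b{\left(11 \right)},292 \right)}} = \frac{1}{61 + 2} = \frac{1}{63}$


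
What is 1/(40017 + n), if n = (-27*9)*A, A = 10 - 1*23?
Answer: 1/43176 ≈ 2.3161e-5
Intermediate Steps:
A = -13 (A = 10 - 23 = -13)
n = 3159 (n = -27*9*(-13) = -243*(-13) = 3159)
1/(40017 + n) = 1/(40017 + 3159) = 1/43176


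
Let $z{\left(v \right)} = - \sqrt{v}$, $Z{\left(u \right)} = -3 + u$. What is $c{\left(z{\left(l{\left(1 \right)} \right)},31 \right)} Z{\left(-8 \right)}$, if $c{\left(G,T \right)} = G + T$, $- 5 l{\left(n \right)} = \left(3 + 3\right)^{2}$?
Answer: $-341 + \frac{66 i \sqrt{5}}{5} \approx -341.0 + 29.516 i$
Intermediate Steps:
$l{\left(n \right)} = - \frac{36}{5}$ ($l{\left(n \right)} = - \frac{\left(3 + 3\right)^{2}}{5} = - \frac{6^{2}}{5} = \left(- \frac{1}{5}\right) 36 = - \frac{36}{5}$)
$c{\left(z{\left(l{\left(1 \right)} \right)},31 \right)} Z{\left(-8 \right)} = \left(- \sqrt{- \frac{36}{5}} + 31\right) \left(-3 - 8\right) = \left(- \frac{6 i \sqrt{5}}{5} + 31\right) \left(-11\right) = \left(31 - \frac{6 i \sqrt{5}}{5}\right) \left(-11\right) = -341 + \frac{66 i \sqrt{5}}{5}$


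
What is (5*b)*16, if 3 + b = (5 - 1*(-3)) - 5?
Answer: 0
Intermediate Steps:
b = 0 (b = -3 + ((5 - 1*(-3)) - 5) = -3 + ((5 + 3) - 5) = -3 + (8 - 5) = -3 + 3 = 0)
(5*b)*16 = (5*0)*16 = 0*16 = 0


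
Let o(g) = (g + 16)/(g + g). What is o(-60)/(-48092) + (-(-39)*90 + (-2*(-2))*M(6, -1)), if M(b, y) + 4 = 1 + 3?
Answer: 460371599/131160 ≈ 3510.0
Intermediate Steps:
M(b, y) = 0 (M(b, y) = -4 + (1 + 3) = -4 + 4 = 0)
o(g) = (16 + g)/(2*g) (o(g) = (16 + g)/((2*g)) = (16 + g)*(1/(2*g)) = (16 + g)/(2*g))
o(-60)/(-48092) + (-(-39)*90 + (-2*(-2))*M(6, -1)) = ((½)*(16 - 60)/(-60))/(-48092) + (-(-39)*90 - 2*(-2)*0) = ((½)*(-1/60)*(-44))*(-1/48092) + (-39*(-90) + 4*0) = (11/30)*(-1/48092) + (3510 + 0) = -1/131160 + 3510 = 460371599/131160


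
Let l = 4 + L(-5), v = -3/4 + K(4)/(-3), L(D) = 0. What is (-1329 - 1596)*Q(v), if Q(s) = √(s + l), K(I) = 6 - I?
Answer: -975*√93/2 ≈ -4701.3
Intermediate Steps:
v = -17/12 (v = -3/4 + (6 - 1*4)/(-3) = -3*¼ + (6 - 4)*(-⅓) = -¾ + 2*(-⅓) = -¾ - ⅔ = -17/12 ≈ -1.4167)
l = 4 (l = 4 + 0 = 4)
Q(s) = √(4 + s) (Q(s) = √(s + 4) = √(4 + s))
(-1329 - 1596)*Q(v) = (-1329 - 1596)*√(4 - 17/12) = -975*√93/2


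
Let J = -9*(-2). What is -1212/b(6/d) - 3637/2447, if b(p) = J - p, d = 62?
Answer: -31319073/452695 ≈ -69.184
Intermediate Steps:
J = 18
b(p) = 18 - p
-1212/b(6/d) - 3637/2447 = -1212/(18 - 6/62) - 3637/2447 = -1212/(18 - 6/62) - 3637*1/2447 = -1212/(18 - 1*3/31) - 3637/2447 = -1212/(18 - 3/31) - 3637/2447 = -1212/555/31 - 3637/2447 = -1212*31/555 - 3637/2447 = -12524/185 - 3637/2447 = -31319073/452695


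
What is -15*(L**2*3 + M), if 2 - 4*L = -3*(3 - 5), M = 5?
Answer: -120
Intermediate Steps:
L = -1 (L = 1/2 - (-3)*(3 - 5)/4 = 1/2 - (-3)*(-2)/4 = 1/2 - 1/4*6 = 1/2 - 3/2 = -1)
-15*(L**2*3 + M) = -15*((-1)**2*3 + 5) = -15*(1*3 + 5) = -15*(3 + 5) = -15*8 = -120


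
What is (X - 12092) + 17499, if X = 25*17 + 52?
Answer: 5884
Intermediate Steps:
X = 477 (X = 425 + 52 = 477)
(X - 12092) + 17499 = (477 - 12092) + 17499 = -11615 + 17499 = 5884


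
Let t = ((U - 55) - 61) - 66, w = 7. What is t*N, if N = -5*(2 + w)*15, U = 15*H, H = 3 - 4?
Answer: 132975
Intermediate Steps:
H = -1
U = -15 (U = 15*(-1) = -15)
t = -197 (t = ((-15 - 55) - 61) - 66 = (-70 - 61) - 66 = -131 - 66 = -197)
N = -675 (N = -5*(2 + 7)*15 = -5*9*15 = -45*15 = -675)
t*N = -197*(-675) = 132975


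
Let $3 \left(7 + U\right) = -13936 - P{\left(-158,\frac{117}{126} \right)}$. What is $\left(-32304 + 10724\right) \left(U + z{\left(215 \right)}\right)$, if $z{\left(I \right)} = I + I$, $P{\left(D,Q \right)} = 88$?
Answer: $\frac{275252900}{3} \approx 9.1751 \cdot 10^{7}$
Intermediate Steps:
$z{\left(I \right)} = 2 I$
$U = - \frac{14045}{3}$ ($U = -7 + \frac{-13936 - 88}{3} = -7 + \frac{1}{3} \left(-14024\right) = -7 - \frac{14024}{3} = - \frac{14045}{3} \approx -4681.7$)
$\left(-32304 + 10724\right) \left(U + z{\left(215 \right)}\right) = \left(-32304 + 10724\right) \left(- \frac{14045}{3} + 2 \cdot 215\right) = - 21580 \left(- \frac{14045}{3} + 430\right) = \left(-21580\right) \left(- \frac{12755}{3}\right) = \frac{275252900}{3}$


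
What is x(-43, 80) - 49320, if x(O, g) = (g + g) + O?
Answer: -49203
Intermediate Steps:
x(O, g) = O + 2*g (x(O, g) = 2*g + O = O + 2*g)
x(-43, 80) - 49320 = (-43 + 2*80) - 49320 = (-43 + 160) - 49320 = 117 - 49320 = -49203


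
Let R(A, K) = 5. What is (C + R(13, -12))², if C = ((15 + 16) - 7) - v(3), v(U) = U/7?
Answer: 40000/49 ≈ 816.33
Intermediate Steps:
v(U) = U/7 (v(U) = U*(⅐) = U/7)
C = 165/7 (C = ((15 + 16) - 7) - 3/7 = (31 - 7) - 1*3/7 = 24 - 3/7 = 165/7 ≈ 23.571)
(C + R(13, -12))² = (165/7 + 5)² = (200/7)² = 40000/49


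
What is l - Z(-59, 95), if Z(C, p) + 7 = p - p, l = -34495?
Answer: -34488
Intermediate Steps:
Z(C, p) = -7 (Z(C, p) = -7 + (p - p) = -7 + 0 = -7)
l - Z(-59, 95) = -34495 - 1*(-7) = -34495 + 7 = -34488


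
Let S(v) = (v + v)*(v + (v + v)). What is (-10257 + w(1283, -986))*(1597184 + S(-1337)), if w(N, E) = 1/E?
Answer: -62311699790497/493 ≈ -1.2639e+11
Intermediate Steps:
S(v) = 6*v² (S(v) = (2*v)*(v + 2*v) = (2*v)*(3*v) = 6*v²)
(-10257 + w(1283, -986))*(1597184 + S(-1337)) = (-10257 + 1/(-986))*(1597184 + 6*(-1337)²) = (-10257 - 1/986)*(1597184 + 6*1787569) = -10113403*(1597184 + 10725414)/986 = -10113403/986*12322598 = -62311699790497/493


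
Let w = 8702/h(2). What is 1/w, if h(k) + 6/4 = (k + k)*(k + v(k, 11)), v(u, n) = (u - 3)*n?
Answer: -75/17404 ≈ -0.0043094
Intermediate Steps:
v(u, n) = n*(-3 + u) (v(u, n) = (-3 + u)*n = n*(-3 + u))
h(k) = -3/2 + 2*k*(-33 + 12*k) (h(k) = -3/2 + (k + k)*(k + 11*(-3 + k)) = -3/2 + (2*k)*(k + (-33 + 11*k)) = -3/2 + (2*k)*(-33 + 12*k) = -3/2 + 2*k*(-33 + 12*k))
w = -17404/75 (w = 8702/(-3/2 - 66*2 + 24*2**2) = 8702/(-3/2 - 132 + 24*4) = 8702/(-3/2 - 132 + 96) = 8702/(-75/2) = 8702*(-2/75) = -17404/75 ≈ -232.05)
1/w = 1/(-17404/75) = -75/17404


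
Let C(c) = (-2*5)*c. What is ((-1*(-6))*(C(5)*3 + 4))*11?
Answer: -9636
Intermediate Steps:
C(c) = -10*c
((-1*(-6))*(C(5)*3 + 4))*11 = ((-1*(-6))*(-10*5*3 + 4))*11 = (6*(-50*3 + 4))*11 = (6*(-150 + 4))*11 = (6*(-146))*11 = -876*11 = -9636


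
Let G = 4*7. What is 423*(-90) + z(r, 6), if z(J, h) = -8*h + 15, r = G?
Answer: -38103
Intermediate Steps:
G = 28
r = 28
z(J, h) = 15 - 8*h
423*(-90) + z(r, 6) = 423*(-90) + (15 - 8*6) = -38070 + (15 - 48) = -38070 - 33 = -38103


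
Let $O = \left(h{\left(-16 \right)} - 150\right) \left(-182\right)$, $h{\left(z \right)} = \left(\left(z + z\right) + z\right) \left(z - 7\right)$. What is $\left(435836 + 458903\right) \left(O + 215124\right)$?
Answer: $37128089544$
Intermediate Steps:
$h{\left(z \right)} = 3 z \left(-7 + z\right)$ ($h{\left(z \right)} = \left(2 z + z\right) \left(-7 + z\right) = 3 z \left(-7 + z\right)$)
$O = -173628$ ($O = \left(3 \left(-16\right) \left(-7 - 16\right) - 150\right) \left(-182\right) = \left(3 \left(-16\right) \left(-23\right) - 150\right) \left(-182\right) = \left(1104 - 150\right) \left(-182\right) = 954 \left(-182\right) = -173628$)
$\left(435836 + 458903\right) \left(O + 215124\right) = \left(435836 + 458903\right) \left(-173628 + 215124\right) = 894739 \cdot 41496 = 37128089544$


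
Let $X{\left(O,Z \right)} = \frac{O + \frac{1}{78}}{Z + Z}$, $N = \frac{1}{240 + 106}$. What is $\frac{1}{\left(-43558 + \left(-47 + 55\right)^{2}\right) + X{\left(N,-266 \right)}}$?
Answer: $- \frac{1794702}{78058768841} \approx -2.2992 \cdot 10^{-5}$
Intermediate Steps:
$N = \frac{1}{346} \approx 0.0028902$
$X{\left(O,Z \right)} = \frac{\frac{1}{78} + O}{2 Z}$ ($X{\left(O,Z \right)} = \frac{O + \frac{1}{78}}{2 Z} = \left(\frac{1}{78} + O\right) \frac{1}{2 Z} = \frac{\frac{1}{78} + O}{2 Z}$)
$\frac{1}{\left(-43558 + \left(-47 + 55\right)^{2}\right) + X{\left(N,-266 \right)}} = \frac{1}{\left(-43558 + \left(-47 + 55\right)^{2}\right) + \frac{1 + 78 \cdot \frac{1}{346}}{156 \left(-266\right)}} = \frac{1}{\left(-43558 + 8^{2}\right) + \frac{1}{156} \left(- \frac{1}{266}\right) \left(1 + \frac{39}{173}\right)} = \frac{1}{\left(-43558 + 64\right) + \frac{1}{156} \left(- \frac{1}{266}\right) \frac{212}{173}} = \frac{1}{-43494 - \frac{53}{1794702}} = \frac{1}{- \frac{78058768841}{1794702}} = - \frac{1794702}{78058768841}$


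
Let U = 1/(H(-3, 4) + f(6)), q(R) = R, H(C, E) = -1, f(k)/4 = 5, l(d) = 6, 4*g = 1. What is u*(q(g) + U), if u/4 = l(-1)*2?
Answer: 276/19 ≈ 14.526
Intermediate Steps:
g = ¼ (g = (¼)*1 = ¼ ≈ 0.25000)
f(k) = 20 (f(k) = 4*5 = 20)
u = 48 (u = 4*(6*2) = 4*12 = 48)
U = 1/19 (U = 1/(-1 + 20) = 1/19 ≈ 0.052632)
u*(q(g) + U) = 48*(¼ + 1/19) = 48*(23/76) = 276/19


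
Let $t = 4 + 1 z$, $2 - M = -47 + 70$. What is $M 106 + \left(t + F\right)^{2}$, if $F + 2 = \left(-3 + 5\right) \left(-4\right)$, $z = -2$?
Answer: $-2162$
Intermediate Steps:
$F = -10$ ($F = -2 + \left(-3 + 5\right) \left(-4\right) = -2 + 2 \left(-4\right) = -2 - 8 = -10$)
$M = -21$ ($M = 2 - \left(-47 + 70\right) = 2 - 23 = -21$)
$t = 2$ ($t = 4 + 1 \left(-2\right) = 4 - 2 = 2$)
$M 106 + \left(t + F\right)^{2} = \left(-21\right) 106 + \left(2 - 10\right)^{2} = -2226 + \left(-8\right)^{2} = -2226 + 64 = -2162$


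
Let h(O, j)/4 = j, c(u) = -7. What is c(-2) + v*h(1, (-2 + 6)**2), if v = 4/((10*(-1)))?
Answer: -163/5 ≈ -32.600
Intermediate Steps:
h(O, j) = 4*j
v = -2/5 (v = 4/(-10) = 4*(-1/10) = -2/5 ≈ -0.40000)
c(-2) + v*h(1, (-2 + 6)**2) = -7 - 8*(-2 + 6)**2/5 = -7 - 8*4**2/5 = -7 - 8*16/5 = -7 - 2/5*64 = -7 - 128/5 = -163/5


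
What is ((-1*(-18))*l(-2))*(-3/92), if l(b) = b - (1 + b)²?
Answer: 81/46 ≈ 1.7609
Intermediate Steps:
((-1*(-18))*l(-2))*(-3/92) = ((-1*(-18))*(-2 - (1 - 2)²))*(-3/92) = (18*(-2 - 1*(-1)²))*(-3*1/92) = (18*(-2 - 1*1))*(-3/92) = (18*(-2 - 1))*(-3/92) = (18*(-3))*(-3/92) = -54*(-3/92) = 81/46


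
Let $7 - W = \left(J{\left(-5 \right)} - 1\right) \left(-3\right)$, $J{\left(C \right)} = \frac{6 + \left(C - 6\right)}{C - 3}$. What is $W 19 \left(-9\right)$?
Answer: $- \frac{8037}{8} \approx -1004.6$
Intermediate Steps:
$J{\left(C \right)} = \frac{C}{-3 + C}$ ($J{\left(C \right)} = \frac{6 + \left(C - 6\right)}{-3 + C} = \frac{6 + \left(-6 + C\right)}{-3 + C} = \frac{C}{-3 + C}$)
$W = \frac{47}{8}$ ($W = 7 - \left(- \frac{5}{-3 - 5} - 1\right) \left(-3\right) = 7 - \left(- \frac{5}{-8} - 1\right) \left(-3\right) = 7 - \left(\left(-5\right) \left(- \frac{1}{8}\right) - 1\right) \left(-3\right) = 7 - \left(\frac{5}{8} - 1\right) \left(-3\right) = 7 - \left(- \frac{3}{8}\right) \left(-3\right) = 7 - \frac{9}{8} = \frac{47}{8} \approx 5.875$)
$W 19 \left(-9\right) = \frac{47 \cdot 19 \left(-9\right)}{8} = \frac{47}{8} \left(-171\right) = - \frac{8037}{8}$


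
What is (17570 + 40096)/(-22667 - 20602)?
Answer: -19222/14423 ≈ -1.3327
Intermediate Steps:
(17570 + 40096)/(-22667 - 20602) = 57666/(-43269) = 57666*(-1/43269) = -19222/14423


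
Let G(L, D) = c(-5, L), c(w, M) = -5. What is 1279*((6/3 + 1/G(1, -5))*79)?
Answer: 909369/5 ≈ 1.8187e+5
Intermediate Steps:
G(L, D) = -5
1279*((6/3 + 1/G(1, -5))*79) = 1279*((6/3 + 1/(-5))*79) = 1279*((6*(⅓) + 1*(-⅕))*79) = 1279*((2 - ⅕)*79) = 1279*((9/5)*79) = 1279*(711/5) = 909369/5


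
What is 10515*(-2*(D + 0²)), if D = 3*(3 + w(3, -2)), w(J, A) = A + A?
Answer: 63090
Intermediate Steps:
w(J, A) = 2*A
D = -3 (D = 3*(3 + 2*(-2)) = 3*(3 - 4) = 3*(-1) = -3)
10515*(-2*(D + 0²)) = 10515*(-2*(-3 + 0²)) = 10515*(-2*(-3 + 0)) = 10515*(-2*(-3)) = 10515*6 = 63090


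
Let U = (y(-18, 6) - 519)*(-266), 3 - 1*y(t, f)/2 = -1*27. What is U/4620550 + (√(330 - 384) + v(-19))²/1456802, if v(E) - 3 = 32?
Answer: 91638723719/3365613240550 + 105*I*√6/728401 ≈ 0.027228 + 0.0003531*I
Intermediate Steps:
v(E) = 35 (v(E) = 3 + 32 = 35)
y(t, f) = 60 (y(t, f) = 6 - (-2)*27 = 6 - 2*(-27) = 6 + 54 = 60)
U = 122094 (U = (60 - 519)*(-266) = -459*(-266) = 122094)
U/4620550 + (√(330 - 384) + v(-19))²/1456802 = 122094/4620550 + (√(330 - 384) + 35)²/1456802 = 122094*(1/4620550) + (√(-54) + 35)²*(1/1456802) = 61047/2310275 + (3*I*√6 + 35)²*(1/1456802) = 61047/2310275 + (35 + 3*I*√6)²*(1/1456802) = 61047/2310275 + (35 + 3*I*√6)²/1456802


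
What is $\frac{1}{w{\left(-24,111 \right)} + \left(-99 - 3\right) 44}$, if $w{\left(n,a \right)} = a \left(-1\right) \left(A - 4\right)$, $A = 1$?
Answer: $- \frac{1}{4155} \approx -0.00024067$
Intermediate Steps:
$w{\left(n,a \right)} = 3 a$ ($w{\left(n,a \right)} = a \left(-1\right) \left(1 - 4\right) = - a \left(-3\right) = 3 a$)
$\frac{1}{w{\left(-24,111 \right)} + \left(-99 - 3\right) 44} = \frac{1}{3 \cdot 111 + \left(-99 - 3\right) 44} = \frac{1}{333 - 4488} = \frac{1}{-4155} = - \frac{1}{4155}$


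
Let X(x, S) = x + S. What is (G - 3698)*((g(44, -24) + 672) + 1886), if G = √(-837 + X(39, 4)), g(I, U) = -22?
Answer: -9378128 + 2536*I*√794 ≈ -9.3781e+6 + 71459.0*I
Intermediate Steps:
X(x, S) = S + x
G = I*√794 (G = √(-837 + (4 + 39)) = √(-837 + 43) = √(-794) = I*√794 ≈ 28.178*I)
(G - 3698)*((g(44, -24) + 672) + 1886) = (I*√794 - 3698)*((-22 + 672) + 1886) = (-3698 + I*√794)*(650 + 1886) = (-3698 + I*√794)*2536 = -9378128 + 2536*I*√794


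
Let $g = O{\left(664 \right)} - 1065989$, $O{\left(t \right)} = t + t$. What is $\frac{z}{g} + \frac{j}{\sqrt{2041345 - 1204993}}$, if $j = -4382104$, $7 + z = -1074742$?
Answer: $\frac{82673}{81897} - \frac{547763 \sqrt{3}}{198} \approx -4790.7$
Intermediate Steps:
$z = -1074749$ ($z = -7 - 1074742 = -1074749$)
$O{\left(t \right)} = 2 t$
$g = -1064661$ ($g = 2 \cdot 664 - 1065989 = 1328 - 1065989 = -1064661$)
$\frac{z}{g} + \frac{j}{\sqrt{2041345 - 1204993}} = - \frac{1074749}{-1064661} - \frac{4382104}{\sqrt{2041345 - 1204993}} = \left(-1074749\right) \left(- \frac{1}{1064661}\right) - \frac{4382104}{\sqrt{836352}} = \frac{82673}{81897} - \frac{4382104}{528 \sqrt{3}} = \frac{82673}{81897} - 4382104 \frac{\sqrt{3}}{1584} = \frac{82673}{81897} - \frac{547763 \sqrt{3}}{198}$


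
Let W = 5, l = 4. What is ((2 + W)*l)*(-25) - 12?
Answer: -712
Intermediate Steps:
((2 + W)*l)*(-25) - 12 = ((2 + 5)*4)*(-25) - 12 = (7*4)*(-25) - 12 = 28*(-25) - 12 = -700 - 12 = -712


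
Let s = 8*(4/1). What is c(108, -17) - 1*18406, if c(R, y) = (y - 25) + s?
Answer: -18416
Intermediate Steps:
s = 32 (s = 8*(4*1) = 8*4 = 32)
c(R, y) = 7 + y (c(R, y) = (y - 25) + 32 = (-25 + y) + 32 = 7 + y)
c(108, -17) - 1*18406 = (7 - 17) - 1*18406 = -10 - 18406 = -18416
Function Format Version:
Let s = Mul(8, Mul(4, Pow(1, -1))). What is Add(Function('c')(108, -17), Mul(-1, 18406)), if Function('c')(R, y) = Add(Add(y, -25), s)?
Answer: -18416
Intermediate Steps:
s = 32 (s = Mul(8, Mul(4, 1)) = Mul(8, 4) = 32)
Function('c')(R, y) = Add(7, y) (Function('c')(R, y) = Add(Add(y, -25), 32) = Add(Add(-25, y), 32) = Add(7, y))
Add(Function('c')(108, -17), Mul(-1, 18406)) = Add(Add(7, -17), Mul(-1, 18406)) = Add(-10, -18406) = -18416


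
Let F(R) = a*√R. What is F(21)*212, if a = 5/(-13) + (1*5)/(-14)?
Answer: -14310*√21/91 ≈ -720.62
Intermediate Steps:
a = -135/182 (a = 5*(-1/13) + 5*(-1/14) = -5/13 - 5/14 = -135/182 ≈ -0.74176)
F(R) = -135*√R/182
F(21)*212 = -135*√21/182*212 = -14310*√21/91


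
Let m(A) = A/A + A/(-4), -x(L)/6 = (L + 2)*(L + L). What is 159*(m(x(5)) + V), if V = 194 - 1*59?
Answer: 38319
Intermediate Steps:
x(L) = -12*L*(2 + L) (x(L) = -6*(L + 2)*(L + L) = -6*(2 + L)*2*L = -12*L*(2 + L))
m(A) = 1 - A/4 (m(A) = 1 + A*(-¼) = 1 - A/4)
V = 135 (V = 194 - 59 = 135)
159*(m(x(5)) + V) = 159*((1 - (-3)*5*(2 + 5)) + 135) = 159*((1 - (-3)*5*7) + 135) = 159*((1 - ¼*(-420)) + 135) = 159*((1 + 105) + 135) = 159*(106 + 135) = 159*241 = 38319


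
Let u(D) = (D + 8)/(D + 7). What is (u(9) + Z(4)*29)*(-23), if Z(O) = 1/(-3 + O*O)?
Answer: -15755/208 ≈ -75.745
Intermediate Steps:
Z(O) = 1/(-3 + O**2)
u(D) = (8 + D)/(7 + D)
(u(9) + Z(4)*29)*(-23) = ((8 + 9)/(7 + 9) + 29/(-3 + 4**2))*(-23) = (17/16 + 29/(-3 + 16))*(-23) = ((1/16)*17 + 29/13)*(-23) = (17/16 + (1/13)*29)*(-23) = (17/16 + 29/13)*(-23) = (685/208)*(-23) = -15755/208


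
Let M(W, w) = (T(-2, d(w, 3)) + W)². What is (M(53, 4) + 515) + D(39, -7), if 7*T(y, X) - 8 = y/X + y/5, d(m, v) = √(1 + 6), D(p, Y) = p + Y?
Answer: 29774768/8575 - 7572*√7/1715 ≈ 3460.6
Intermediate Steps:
D(p, Y) = Y + p
d(m, v) = √7
T(y, X) = 8/7 + y/35 + y/(7*X) (T(y, X) = 8/7 + (y/X + y/5)/7 = 8/7 + (y/5 + y/X)/7 = 8/7 + (y/35 + y/(7*X)) = 8/7 + y/35 + y/(7*X))
M(W, w) = (W + √7*(-10 + 38*√7)/245)² (M(W, w) = ((5*(-2) + √7*(40 - 2))/(35*(√7)) + W)² = ((√7/7)*(-10 + √7*38)/35 + W)² = ((√7/7)*(-10 + 38*√7)/35 + W)² = (√7*(-10 + 38*√7)/245 + W)² = (W + √7*(-10 + 38*√7)/245)²)
(M(53, 4) + 515) + D(39, -7) = ((266 - 10*√7 + 245*53)²/60025 + 515) + (-7 + 39) = ((266 - 10*√7 + 12985)²/60025 + 515) + 32 = ((13251 - 10*√7)²/60025 + 515) + 32 = (515 + (13251 - 10*√7)²/60025) + 32 = 547 + (13251 - 10*√7)²/60025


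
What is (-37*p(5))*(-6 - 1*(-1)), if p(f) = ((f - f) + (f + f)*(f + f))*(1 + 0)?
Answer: 18500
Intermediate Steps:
p(f) = 4*f² (p(f) = (0 + (2*f)*(2*f))*1 = (0 + 4*f²)*1 = (4*f²)*1 = 4*f²)
(-37*p(5))*(-6 - 1*(-1)) = (-148*5²)*(-6 - 1*(-1)) = (-148*25)*(-6 + 1) = -37*100*(-5) = -3700*(-5) = 18500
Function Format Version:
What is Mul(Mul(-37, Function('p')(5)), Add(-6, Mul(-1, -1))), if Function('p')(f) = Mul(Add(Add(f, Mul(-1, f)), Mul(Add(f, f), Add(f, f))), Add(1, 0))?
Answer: 18500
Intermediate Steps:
Function('p')(f) = Mul(4, Pow(f, 2)) (Function('p')(f) = Mul(Add(0, Mul(Mul(2, f), Mul(2, f))), 1) = Mul(Add(0, Mul(4, Pow(f, 2))), 1) = Mul(Mul(4, Pow(f, 2)), 1) = Mul(4, Pow(f, 2)))
Mul(Mul(-37, Function('p')(5)), Add(-6, Mul(-1, -1))) = Mul(Mul(-37, Mul(4, Pow(5, 2))), Add(-6, Mul(-1, -1))) = Mul(Mul(-37, Mul(4, 25)), Add(-6, 1)) = Mul(Mul(-37, 100), -5) = Mul(-3700, -5) = 18500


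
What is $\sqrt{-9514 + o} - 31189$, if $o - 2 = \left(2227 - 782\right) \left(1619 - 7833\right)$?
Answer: $-31189 + i \sqrt{8988742} \approx -31189.0 + 2998.1 i$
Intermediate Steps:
$o = -8979228$ ($o = 2 + \left(2227 - 782\right) \left(1619 - 7833\right) = 2 + 1445 \left(-6214\right) = 2 - 8979230 = -8979228$)
$\sqrt{-9514 + o} - 31189 = \sqrt{-9514 - 8979228} - 31189 = \sqrt{-8988742} - 31189 = i \sqrt{8988742} - 31189 = -31189 + i \sqrt{8988742}$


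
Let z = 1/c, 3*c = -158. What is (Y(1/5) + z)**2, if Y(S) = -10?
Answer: 2505889/24964 ≈ 100.38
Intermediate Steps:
c = -158/3 (c = (1/3)*(-158) = -158/3 ≈ -52.667)
z = -3/158 (z = 1/(-158/3) = -3/158 ≈ -0.018987)
(Y(1/5) + z)**2 = (-10 - 3/158)**2 = (-1583/158)**2 = 2505889/24964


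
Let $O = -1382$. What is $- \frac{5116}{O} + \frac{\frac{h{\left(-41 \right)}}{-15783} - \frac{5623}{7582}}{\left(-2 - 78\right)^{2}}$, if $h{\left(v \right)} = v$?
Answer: $\frac{1959026467336823}{529214040614400} \approx 3.7018$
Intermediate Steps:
$- \frac{5116}{O} + \frac{\frac{h{\left(-41 \right)}}{-15783} - \frac{5623}{7582}}{\left(-2 - 78\right)^{2}} = - \frac{5116}{-1382} + \frac{- \frac{41}{-15783} - \frac{5623}{7582}}{\left(-2 - 78\right)^{2}} = \left(-5116\right) \left(- \frac{1}{1382}\right) + \frac{\left(-41\right) \left(- \frac{1}{15783}\right) - \frac{5623}{7582}}{\left(-80\right)^{2}} = \frac{2558}{691} + \frac{\frac{41}{15783} - \frac{5623}{7582}}{6400} = \frac{2558}{691} - \frac{88436947}{765866918400} = \frac{1959026467336823}{529214040614400}$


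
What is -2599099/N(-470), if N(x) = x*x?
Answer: -2599099/220900 ≈ -11.766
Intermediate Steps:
N(x) = x²
-2599099/N(-470) = -2599099/((-470)²) = -2599099/220900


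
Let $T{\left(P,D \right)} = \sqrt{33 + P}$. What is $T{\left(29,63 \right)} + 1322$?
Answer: $1322 + \sqrt{62} \approx 1329.9$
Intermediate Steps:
$T{\left(29,63 \right)} + 1322 = \sqrt{33 + 29} + 1322 = \sqrt{62} + 1322 = 1322 + \sqrt{62}$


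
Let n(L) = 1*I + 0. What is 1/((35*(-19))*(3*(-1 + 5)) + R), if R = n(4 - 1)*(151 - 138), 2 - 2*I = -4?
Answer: -1/7941 ≈ -0.00012593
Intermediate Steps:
I = 3 (I = 1 - 1/2*(-4) = 1 + 2 = 3)
n(L) = 3 (n(L) = 1*3 + 0 = 3 + 0 = 3)
R = 39 (R = 3*(151 - 138) = 3*13 = 39)
1/((35*(-19))*(3*(-1 + 5)) + R) = 1/((35*(-19))*(3*(-1 + 5)) + 39) = 1/(-1995*4 + 39) = 1/(-665*12 + 39) = 1/(-7980 + 39) = 1/(-7941) = -1/7941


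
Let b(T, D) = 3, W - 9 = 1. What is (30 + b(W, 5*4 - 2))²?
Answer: 1089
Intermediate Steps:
W = 10 (W = 9 + 1 = 10)
(30 + b(W, 5*4 - 2))² = (30 + 3)² = 33² = 1089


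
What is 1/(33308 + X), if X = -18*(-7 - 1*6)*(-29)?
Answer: 1/26522 ≈ 3.7705e-5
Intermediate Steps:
X = -6786 (X = -18*(-7 - 6)*(-29) = -18*(-13)*(-29) = 234*(-29) = -6786)
1/(33308 + X) = 1/(33308 - 6786) = 1/26522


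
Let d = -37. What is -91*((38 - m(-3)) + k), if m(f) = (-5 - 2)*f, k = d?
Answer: 1820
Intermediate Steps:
k = -37
m(f) = -7*f
-91*((38 - m(-3)) + k) = -91*((38 - (-7)*(-3)) - 37) = -91*((38 - 1*21) - 37) = -91*((38 - 21) - 37) = -91*(17 - 37) = -91*(-20) = 1820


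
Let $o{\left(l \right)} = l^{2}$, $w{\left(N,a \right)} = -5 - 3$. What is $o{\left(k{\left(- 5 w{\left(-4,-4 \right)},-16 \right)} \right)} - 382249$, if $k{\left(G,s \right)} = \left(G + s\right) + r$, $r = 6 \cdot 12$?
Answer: $-373033$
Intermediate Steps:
$w{\left(N,a \right)} = -8$ ($w{\left(N,a \right)} = -5 - 3 = -8$)
$r = 72$
$k{\left(G,s \right)} = 72 + G + s$ ($k{\left(G,s \right)} = \left(G + s\right) + 72 = 72 + G + s$)
$o{\left(k{\left(- 5 w{\left(-4,-4 \right)},-16 \right)} \right)} - 382249 = \left(72 - -40 - 16\right)^{2} - 382249 = \left(72 + 40 - 16\right)^{2} - 382249 = 96^{2} - 382249 = 9216 - 382249 = -373033$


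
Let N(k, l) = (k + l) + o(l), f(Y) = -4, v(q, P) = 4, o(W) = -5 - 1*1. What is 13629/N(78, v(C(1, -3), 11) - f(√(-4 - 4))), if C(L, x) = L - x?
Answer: 13629/80 ≈ 170.36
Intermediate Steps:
o(W) = -6 (o(W) = -5 - 1 = -6)
N(k, l) = -6 + k + l (N(k, l) = (k + l) - 6 = -6 + k + l)
13629/N(78, v(C(1, -3), 11) - f(√(-4 - 4))) = 13629/(-6 + 78 + (4 - 1*(-4))) = 13629/(-6 + 78 + (4 + 4)) = 13629/(-6 + 78 + 8) = 13629/80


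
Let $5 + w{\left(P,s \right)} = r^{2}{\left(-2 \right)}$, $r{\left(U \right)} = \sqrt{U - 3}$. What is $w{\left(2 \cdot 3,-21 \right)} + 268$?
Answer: $258$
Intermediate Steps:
$r{\left(U \right)} = \sqrt{-3 + U}$
$w{\left(P,s \right)} = -10$ ($w{\left(P,s \right)} = -5 + \left(\sqrt{-3 - 2}\right)^{2} = -5 + \left(\sqrt{-5}\right)^{2} = -5 + \left(i \sqrt{5}\right)^{2} = -5 - 5 = -10$)
$w{\left(2 \cdot 3,-21 \right)} + 268 = -10 + 268 = 258$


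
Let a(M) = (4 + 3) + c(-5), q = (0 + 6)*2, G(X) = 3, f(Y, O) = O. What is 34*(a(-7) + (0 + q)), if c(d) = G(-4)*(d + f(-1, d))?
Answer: -374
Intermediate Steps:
q = 12 (q = 6*2 = 12)
c(d) = 6*d (c(d) = 3*(d + d) = 3*(2*d) = 6*d)
a(M) = -23 (a(M) = (4 + 3) + 6*(-5) = 7 - 30 = -23)
34*(a(-7) + (0 + q)) = 34*(-23 + (0 + 12)) = 34*(-23 + 12) = 34*(-11) = -374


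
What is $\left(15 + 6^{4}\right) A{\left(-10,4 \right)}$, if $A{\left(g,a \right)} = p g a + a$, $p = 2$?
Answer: $-99636$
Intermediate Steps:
$A{\left(g,a \right)} = a + 2 a g$ ($A{\left(g,a \right)} = 2 g a + a = 2 a g + a = a + 2 a g$)
$\left(15 + 6^{4}\right) A{\left(-10,4 \right)} = \left(15 + 6^{4}\right) 4 \left(1 + 2 \left(-10\right)\right) = \left(15 + 1296\right) 4 \left(1 - 20\right) = 1311 \cdot 4 \left(-19\right) = 1311 \left(-76\right) = -99636$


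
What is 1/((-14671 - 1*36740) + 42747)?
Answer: -1/8664 ≈ -0.00011542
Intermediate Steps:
1/((-14671 - 1*36740) + 42747) = 1/((-14671 - 36740) + 42747) = 1/(-51411 + 42747) = 1/(-8664) = -1/8664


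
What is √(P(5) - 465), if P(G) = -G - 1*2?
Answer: 2*I*√118 ≈ 21.726*I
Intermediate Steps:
P(G) = -2 - G (P(G) = -G - 2 = -2 - G)
√(P(5) - 465) = √((-2 - 1*5) - 465) = √((-2 - 5) - 465) = √(-7 - 465) = √(-472) = 2*I*√118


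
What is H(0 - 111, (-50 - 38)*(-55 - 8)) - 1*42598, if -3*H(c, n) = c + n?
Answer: -44409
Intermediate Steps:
H(c, n) = -c/3 - n/3 (H(c, n) = -(c + n)/3 = -c/3 - n/3)
H(0 - 111, (-50 - 38)*(-55 - 8)) - 1*42598 = (-(0 - 111)/3 - (-50 - 38)*(-55 - 8)/3) - 1*42598 = (-⅓*(-111) - (-88)*(-63)/3) - 42598 = (37 - ⅓*5544) - 42598 = (37 - 1848) - 42598 = -1811 - 42598 = -44409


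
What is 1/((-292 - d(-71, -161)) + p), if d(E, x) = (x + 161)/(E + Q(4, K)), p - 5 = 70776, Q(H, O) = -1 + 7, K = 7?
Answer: 1/70489 ≈ 1.4187e-5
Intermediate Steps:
Q(H, O) = 6
p = 70781 (p = 5 + 70776 = 70781)
d(E, x) = (161 + x)/(6 + E) (d(E, x) = (x + 161)/(E + 6) = (161 + x)/(6 + E))
1/((-292 - d(-71, -161)) + p) = 1/((-292 - (161 - 161)/(6 - 71)) + 70781) = 1/((-292 - 0/(-65)) + 70781) = 1/((-292 - (-1)*0/65) + 70781) = 1/((-292 - 1*0) + 70781) = 1/((-292 + 0) + 70781) = 1/(-292 + 70781) = 1/70489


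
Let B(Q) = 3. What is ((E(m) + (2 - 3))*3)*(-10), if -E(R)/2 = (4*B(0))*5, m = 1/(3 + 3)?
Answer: 3630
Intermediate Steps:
m = ⅙ (m = 1/6 = ⅙ ≈ 0.16667)
E(R) = -120 (E(R) = -2*4*3*5 = -24*5 = -2*60 = -120)
((E(m) + (2 - 3))*3)*(-10) = ((-120 + (2 - 3))*3)*(-10) = ((-120 - 1)*3)*(-10) = -121*3*(-10) = -363*(-10) = 3630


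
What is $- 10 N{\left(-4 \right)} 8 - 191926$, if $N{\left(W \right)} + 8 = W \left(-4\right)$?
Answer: $-192566$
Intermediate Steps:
$N{\left(W \right)} = -8 - 4 W$ ($N{\left(W \right)} = -8 + W \left(-4\right) = -8 - 4 W$)
$- 10 N{\left(-4 \right)} 8 - 191926 = - 10 \left(-8 - -16\right) 8 - 191926 = - 10 \left(-8 + 16\right) 8 - 191926 = \left(-10\right) 8 \cdot 8 - 191926 = \left(-80\right) 8 - 191926 = -640 - 191926 = -192566$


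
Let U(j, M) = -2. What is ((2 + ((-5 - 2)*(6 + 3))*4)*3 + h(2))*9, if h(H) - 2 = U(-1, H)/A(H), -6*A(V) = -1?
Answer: -6840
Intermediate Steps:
A(V) = 1/6 (A(V) = -1/6*(-1) = 1/6)
h(H) = -10 (h(H) = 2 - 2/1/6 = 2 - 2*6 = 2 - 12 = -10)
((2 + ((-5 - 2)*(6 + 3))*4)*3 + h(2))*9 = ((2 + ((-5 - 2)*(6 + 3))*4)*3 - 10)*9 = ((2 - 7*9*4)*3 - 10)*9 = ((2 - 63*4)*3 - 10)*9 = ((2 - 252)*3 - 10)*9 = (-250*3 - 10)*9 = (-750 - 10)*9 = -760*9 = -6840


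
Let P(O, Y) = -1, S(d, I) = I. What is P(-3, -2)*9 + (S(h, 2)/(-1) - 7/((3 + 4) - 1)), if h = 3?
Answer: -73/6 ≈ -12.167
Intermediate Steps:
P(-3, -2)*9 + (S(h, 2)/(-1) - 7/((3 + 4) - 1)) = -1*9 + (2/(-1) - 7/((3 + 4) - 1)) = -9 + (2*(-1) - 7/(7 - 1)) = -9 + (-2 - 7/6) = -9 - 19/6 = -73/6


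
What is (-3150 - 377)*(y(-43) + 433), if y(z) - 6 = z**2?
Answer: -8069776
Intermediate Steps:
y(z) = 6 + z**2
(-3150 - 377)*(y(-43) + 433) = (-3150 - 377)*((6 + (-43)**2) + 433) = -3527*((6 + 1849) + 433) = -3527*(1855 + 433) = -3527*2288 = -8069776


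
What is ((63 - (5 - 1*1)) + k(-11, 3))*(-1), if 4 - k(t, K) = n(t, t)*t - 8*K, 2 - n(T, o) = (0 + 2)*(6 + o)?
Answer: -219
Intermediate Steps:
n(T, o) = -10 - 2*o (n(T, o) = 2 - (0 + 2)*(6 + o) = 2 - 2*(6 + o) = 2 - (12 + 2*o) = 2 + (-12 - 2*o) = -10 - 2*o)
k(t, K) = 4 + 8*K - t*(-10 - 2*t) (k(t, K) = 4 - ((-10 - 2*t)*t - 8*K) = 4 - (t*(-10 - 2*t) - 8*K) = 4 - (-8*K + t*(-10 - 2*t)) = 4 + (8*K - t*(-10 - 2*t)) = 4 + 8*K - t*(-10 - 2*t))
((63 - (5 - 1*1)) + k(-11, 3))*(-1) = ((63 - (5 - 1*1)) + (4 + 8*3 + 2*(-11)*(5 - 11)))*(-1) = ((63 - (5 - 1)) + (4 + 24 + 2*(-11)*(-6)))*(-1) = ((63 - 1*4) + (4 + 24 + 132))*(-1) = ((63 - 4) + 160)*(-1) = (59 + 160)*(-1) = 219*(-1) = -219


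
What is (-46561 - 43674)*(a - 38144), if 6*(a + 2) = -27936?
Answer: 3862238470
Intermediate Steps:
a = -4658 (a = -2 + (1/6)*(-27936) = -2 - 4656 = -4658)
(-46561 - 43674)*(a - 38144) = (-46561 - 43674)*(-4658 - 38144) = -90235*(-42802) = 3862238470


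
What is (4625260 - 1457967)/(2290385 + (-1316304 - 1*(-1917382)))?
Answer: 3167293/2891463 ≈ 1.0954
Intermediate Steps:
(4625260 - 1457967)/(2290385 + (-1316304 - 1*(-1917382))) = 3167293/(2290385 + (-1316304 + 1917382)) = 3167293/(2290385 + 601078) = 3167293/2891463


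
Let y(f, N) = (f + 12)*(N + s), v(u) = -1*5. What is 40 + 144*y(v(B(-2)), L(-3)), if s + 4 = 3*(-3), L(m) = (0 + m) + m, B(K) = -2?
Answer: -19112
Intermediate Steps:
v(u) = -5
L(m) = 2*m (L(m) = m + m = 2*m)
s = -13 (s = -4 + 3*(-3) = -4 - 9 = -13)
y(f, N) = (-13 + N)*(12 + f) (y(f, N) = (f + 12)*(N - 13) = (12 + f)*(-13 + N) = (-13 + N)*(12 + f))
40 + 144*y(v(B(-2)), L(-3)) = 40 + 144*(-156 - 13*(-5) + 12*(2*(-3)) + (2*(-3))*(-5)) = 40 + 144*(-156 + 65 + 12*(-6) - 6*(-5)) = 40 + 144*(-156 + 65 - 72 + 30) = 40 + 144*(-133) = 40 - 19152 = -19112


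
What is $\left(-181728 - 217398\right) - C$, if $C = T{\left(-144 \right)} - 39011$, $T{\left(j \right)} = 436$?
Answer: $-360551$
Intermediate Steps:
$C = -38575$ ($C = 436 - 39011 = -38575$)
$\left(-181728 - 217398\right) - C = \left(-181728 - 217398\right) - -38575 = \left(-181728 - 217398\right) + 38575 = -399126 + 38575 = -360551$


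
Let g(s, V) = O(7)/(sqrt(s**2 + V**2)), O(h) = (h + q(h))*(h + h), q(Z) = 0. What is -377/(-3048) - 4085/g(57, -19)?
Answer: 377/3048 - 77615*sqrt(10)/98 ≈ -2504.4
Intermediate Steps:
O(h) = 2*h**2 (O(h) = (h + 0)*(h + h) = h*(2*h) = 2*h**2)
g(s, V) = 98/sqrt(V**2 + s**2) (g(s, V) = (2*7**2)/(sqrt(s**2 + V**2)) = (2*49)/(sqrt(V**2 + s**2)) = 98/sqrt(V**2 + s**2))
-377/(-3048) - 4085/g(57, -19) = -377/(-3048) - 4085*sqrt((-19)**2 + 57**2)/98 = -377*(-1/3048) - 4085*sqrt(361 + 3249)/98 = 377/3048 - 4085*19*sqrt(10)/98 = 377/3048 - 77615*sqrt(10)/98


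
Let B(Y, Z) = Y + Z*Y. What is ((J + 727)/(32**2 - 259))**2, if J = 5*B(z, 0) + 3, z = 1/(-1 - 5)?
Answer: 765625/842724 ≈ 0.90851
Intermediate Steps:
z = -1/6 (z = 1/(-6) = -1/6 ≈ -0.16667)
B(Y, Z) = Y + Y*Z
J = 13/6 (J = 5*(-(1 + 0)/6) + 3 = 5*(-1/6*1) + 3 = 5*(-1/6) + 3 = -5/6 + 3 = 13/6 ≈ 2.1667)
((J + 727)/(32**2 - 259))**2 = ((13/6 + 727)/(32**2 - 259))**2 = (4375/(6*(1024 - 259)))**2 = ((4375/6)/765)**2 = ((4375/6)*(1/765))**2 = (875/918)**2 = 765625/842724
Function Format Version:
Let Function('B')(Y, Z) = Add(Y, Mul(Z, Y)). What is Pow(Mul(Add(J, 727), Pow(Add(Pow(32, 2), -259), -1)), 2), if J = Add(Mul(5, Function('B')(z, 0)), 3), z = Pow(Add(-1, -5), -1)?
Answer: Rational(765625, 842724) ≈ 0.90851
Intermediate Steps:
z = Rational(-1, 6) (z = Pow(-6, -1) = Rational(-1, 6) ≈ -0.16667)
Function('B')(Y, Z) = Add(Y, Mul(Y, Z))
J = Rational(13, 6) (J = Add(Mul(5, Mul(Rational(-1, 6), Add(1, 0))), 3) = Add(Mul(5, Mul(Rational(-1, 6), 1)), 3) = Add(Mul(5, Rational(-1, 6)), 3) = Add(Rational(-5, 6), 3) = Rational(13, 6) ≈ 2.1667)
Pow(Mul(Add(J, 727), Pow(Add(Pow(32, 2), -259), -1)), 2) = Pow(Mul(Add(Rational(13, 6), 727), Pow(Add(Pow(32, 2), -259), -1)), 2) = Pow(Mul(Rational(4375, 6), Pow(Add(1024, -259), -1)), 2) = Pow(Mul(Rational(4375, 6), Pow(765, -1)), 2) = Pow(Mul(Rational(4375, 6), Rational(1, 765)), 2) = Pow(Rational(875, 918), 2) = Rational(765625, 842724)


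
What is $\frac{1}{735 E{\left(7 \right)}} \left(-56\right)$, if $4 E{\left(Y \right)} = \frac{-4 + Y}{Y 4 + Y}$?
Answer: $- \frac{32}{9} \approx -3.5556$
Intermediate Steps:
$E{\left(Y \right)} = \frac{-4 + Y}{20 Y}$ ($E{\left(Y \right)} = \frac{\left(-4 + Y\right) \frac{1}{Y 4 + Y}}{4} = \frac{\left(-4 + Y\right) \frac{1}{4 Y + Y}}{4} = \frac{\left(-4 + Y\right) \frac{1}{5 Y}}{4} = \frac{\frac{1}{5} \frac{1}{Y} \left(-4 + Y\right)}{4} = \frac{-4 + Y}{20 Y}$)
$\frac{1}{735 E{\left(7 \right)}} \left(-56\right) = \frac{1}{735 \frac{-4 + 7}{20 \cdot 7}} \left(-56\right) = \frac{1}{735 \cdot \frac{1}{20} \cdot \frac{1}{7} \cdot 3} \left(-56\right) = \frac{1}{735 \cdot \frac{3}{140}} \left(-56\right) = \frac{1}{735} \cdot \frac{140}{3} \left(-56\right) = \frac{4}{63} \left(-56\right) = - \frac{32}{9}$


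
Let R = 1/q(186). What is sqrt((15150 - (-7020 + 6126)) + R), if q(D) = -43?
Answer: sqrt(29665313)/43 ≈ 126.66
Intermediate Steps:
R = -1/43 (R = 1/(-43) = -1/43 ≈ -0.023256)
sqrt((15150 - (-7020 + 6126)) + R) = sqrt((15150 - (-7020 + 6126)) - 1/43) = sqrt((15150 - 1*(-894)) - 1/43) = sqrt((15150 + 894) - 1/43) = sqrt(16044 - 1/43) = sqrt(689891/43) = sqrt(29665313)/43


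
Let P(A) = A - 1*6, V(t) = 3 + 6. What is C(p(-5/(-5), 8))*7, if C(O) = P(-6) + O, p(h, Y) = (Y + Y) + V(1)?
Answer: 91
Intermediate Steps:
V(t) = 9
p(h, Y) = 9 + 2*Y (p(h, Y) = (Y + Y) + 9 = 2*Y + 9 = 9 + 2*Y)
P(A) = -6 + A (P(A) = A - 6 = -6 + A)
C(O) = -12 + O (C(O) = (-6 - 6) + O = -12 + O)
C(p(-5/(-5), 8))*7 = (-12 + (9 + 2*8))*7 = (-12 + (9 + 16))*7 = (-12 + 25)*7 = 13*7 = 91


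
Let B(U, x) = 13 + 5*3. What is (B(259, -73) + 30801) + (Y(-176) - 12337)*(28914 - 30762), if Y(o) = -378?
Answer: 23528149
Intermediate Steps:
B(U, x) = 28 (B(U, x) = 13 + 15 = 28)
(B(259, -73) + 30801) + (Y(-176) - 12337)*(28914 - 30762) = (28 + 30801) + (-378 - 12337)*(28914 - 30762) = 30829 - 12715*(-1848) = 30829 + 23497320 = 23528149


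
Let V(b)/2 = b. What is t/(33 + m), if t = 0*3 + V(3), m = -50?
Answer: -6/17 ≈ -0.35294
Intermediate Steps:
V(b) = 2*b
t = 6 (t = 0*3 + 2*3 = 0 + 6 = 6)
t/(33 + m) = 6/(33 - 50) = 6/(-17) = -1/17*6 = -6/17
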